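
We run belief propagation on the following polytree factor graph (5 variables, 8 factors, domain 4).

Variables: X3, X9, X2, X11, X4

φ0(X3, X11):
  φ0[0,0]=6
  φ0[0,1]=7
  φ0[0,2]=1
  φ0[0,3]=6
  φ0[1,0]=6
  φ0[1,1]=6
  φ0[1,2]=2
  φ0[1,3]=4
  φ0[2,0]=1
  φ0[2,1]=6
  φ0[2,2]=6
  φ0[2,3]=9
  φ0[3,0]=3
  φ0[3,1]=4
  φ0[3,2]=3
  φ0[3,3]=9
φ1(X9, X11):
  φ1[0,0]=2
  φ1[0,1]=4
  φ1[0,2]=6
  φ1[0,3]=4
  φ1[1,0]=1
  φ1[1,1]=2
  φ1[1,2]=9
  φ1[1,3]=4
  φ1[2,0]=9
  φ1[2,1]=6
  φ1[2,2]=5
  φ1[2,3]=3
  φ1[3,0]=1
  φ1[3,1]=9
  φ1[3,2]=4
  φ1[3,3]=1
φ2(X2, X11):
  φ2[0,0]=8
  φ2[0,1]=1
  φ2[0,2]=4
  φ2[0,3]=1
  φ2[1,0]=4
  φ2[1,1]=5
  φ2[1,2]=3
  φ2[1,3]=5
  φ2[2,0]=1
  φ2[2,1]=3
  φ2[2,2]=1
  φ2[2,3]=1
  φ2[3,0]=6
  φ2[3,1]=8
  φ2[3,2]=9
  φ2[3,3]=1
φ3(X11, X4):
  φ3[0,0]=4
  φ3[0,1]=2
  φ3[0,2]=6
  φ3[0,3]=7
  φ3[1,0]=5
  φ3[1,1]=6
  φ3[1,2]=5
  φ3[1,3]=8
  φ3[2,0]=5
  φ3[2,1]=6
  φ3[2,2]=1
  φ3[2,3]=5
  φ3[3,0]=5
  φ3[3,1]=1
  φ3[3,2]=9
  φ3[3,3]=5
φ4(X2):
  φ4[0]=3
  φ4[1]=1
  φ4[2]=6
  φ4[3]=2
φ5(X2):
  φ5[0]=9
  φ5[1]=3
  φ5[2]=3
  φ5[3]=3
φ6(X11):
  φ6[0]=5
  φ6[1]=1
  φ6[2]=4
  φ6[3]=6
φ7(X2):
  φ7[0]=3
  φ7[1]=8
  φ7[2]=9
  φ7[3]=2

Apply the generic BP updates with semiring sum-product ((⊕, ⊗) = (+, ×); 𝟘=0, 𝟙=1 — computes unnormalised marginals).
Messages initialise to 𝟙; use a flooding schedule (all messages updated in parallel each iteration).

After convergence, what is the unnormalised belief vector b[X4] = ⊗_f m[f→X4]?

b[X4] = [13575585, 9662766, 15564897, 17761512]

init: all messages = 𝟙 over 4 values
r1 m[φ0→X3] = [20, 18, 22, 19]
r1 m[φ0→X11] = [16, 23, 12, 28]
r1 m[φ1→X9] = [16, 16, 23, 15]
r1 m[φ1→X11] = [13, 21, 24, 12]
r1 m[φ2→X2] = [14, 17, 6, 24]
r1 m[φ2→X11] = [19, 17, 17, 8]
r1 m[φ3→X11] = [19, 24, 17, 20]
r1 m[φ3→X4] = [19, 15, 21, 25]
r1 m[φ4→X2] = [3, 1, 6, 2]
r1 m[φ5→X2] = [9, 3, 3, 3]
r1 m[φ6→X11] = [5, 1, 4, 6]
r1 m[φ7→X2] = [3, 8, 9, 2]
r1 m[X3→φ0] = [1, 1, 1, 1]
r1 m[X9→φ1] = [1, 1, 1, 1]
r1 m[X2→φ2] = [1, 1, 1, 1]
r1 m[X2→φ4] = [1, 1, 1, 1]
r1 m[X2→φ5] = [1, 1, 1, 1]
r1 m[X2→φ7] = [1, 1, 1, 1]
r1 m[X11→φ0] = [1, 1, 1, 1]
r1 m[X11→φ1] = [1, 1, 1, 1]
r1 m[X11→φ2] = [1, 1, 1, 1]
r1 m[X11→φ3] = [1, 1, 1, 1]
r1 m[X11→φ6] = [1, 1, 1, 1]
r1 m[X4→φ3] = [1, 1, 1, 1]
r2 m[φ0→X3] = [20, 18, 22, 19]
r2 m[φ0→X11] = [16, 23, 12, 28]
r2 m[φ1→X9] = [16, 16, 23, 15]
r2 m[φ1→X11] = [13, 21, 24, 12]
r2 m[φ2→X2] = [14, 17, 6, 24]
r2 m[φ2→X11] = [19, 17, 17, 8]
r2 m[φ3→X11] = [19, 24, 17, 20]
r2 m[φ3→X4] = [19, 15, 21, 25]
r2 m[φ4→X2] = [3, 1, 6, 2]
r2 m[φ5→X2] = [9, 3, 3, 3]
r2 m[φ6→X11] = [5, 1, 4, 6]
r2 m[φ7→X2] = [3, 8, 9, 2]
r2 m[X3→φ0] = [1, 1, 1, 1]
r2 m[X9→φ1] = [1, 1, 1, 1]
r2 m[X2→φ2] = [81, 24, 162, 12]
r2 m[X2→φ4] = [378, 408, 162, 144]
r2 m[X2→φ5] = [126, 136, 324, 96]
r2 m[X2→φ7] = [378, 51, 108, 144]
r2 m[X11→φ0] = [23465, 8568, 27744, 11520]
r2 m[X11→φ1] = [28880, 9384, 13872, 26880]
r2 m[X11→φ2] = [19760, 11592, 19584, 40320]
r2 m[X11→φ3] = [19760, 8211, 19584, 16128]
r2 m[X11→φ6] = [75088, 197064, 83232, 53760]
r2 m[X4→φ3] = [1, 1, 1, 1]
r3 m[φ0→X3] = [297630, 293766, 345017, 291579]
r3 m[φ0→X11] = [16, 23, 12, 28]
r3 m[φ1→X9] = [286048, 280016, 466224, 195704]
r3 m[φ1→X11] = [13, 21, 24, 12]
r3 m[φ2→X2] = [288328, 397352, 114440, 427872]
r3 m[φ2→X11] = [978, 783, 666, 375]
r3 m[φ3→X11] = [19, 24, 17, 20]
r3 m[φ3→X4] = [298655, 222418, 324351, 382568]
r3 m[φ4→X2] = [3, 1, 6, 2]
r3 m[φ5→X2] = [9, 3, 3, 3]
r3 m[φ6→X11] = [5, 1, 4, 6]
r3 m[φ7→X2] = [3, 8, 9, 2]
r3 m[X3→φ0] = [1, 1, 1, 1]
r3 m[X9→φ1] = [1, 1, 1, 1]
r3 m[X2→φ2] = [81, 24, 162, 12]
r3 m[X2→φ4] = [378, 408, 162, 144]
r3 m[X2→φ5] = [126, 136, 324, 96]
r3 m[X2→φ7] = [378, 51, 108, 144]
r3 m[X11→φ0] = [23465, 8568, 27744, 11520]
r3 m[X11→φ1] = [28880, 9384, 13872, 26880]
r3 m[X11→φ2] = [19760, 11592, 19584, 40320]
r3 m[X11→φ3] = [19760, 8211, 19584, 16128]
r3 m[X11→φ6] = [75088, 197064, 83232, 53760]
r3 m[X4→φ3] = [1, 1, 1, 1]
r4 m[φ0→X3] = [297630, 293766, 345017, 291579]
r4 m[φ0→X11] = [16, 23, 12, 28]
r4 m[φ1→X9] = [286048, 280016, 466224, 195704]
r4 m[φ1→X11] = [13, 21, 24, 12]
r4 m[φ2→X2] = [288328, 397352, 114440, 427872]
r4 m[φ2→X11] = [978, 783, 666, 375]
r4 m[φ3→X11] = [19, 24, 17, 20]
r4 m[φ3→X4] = [298655, 222418, 324351, 382568]
r4 m[φ4→X2] = [3, 1, 6, 2]
r4 m[φ5→X2] = [9, 3, 3, 3]
r4 m[φ6→X11] = [5, 1, 4, 6]
r4 m[φ7→X2] = [3, 8, 9, 2]
r4 m[X3→φ0] = [1, 1, 1, 1]
r4 m[X9→φ1] = [1, 1, 1, 1]
r4 m[X2→φ2] = [81, 24, 162, 12]
r4 m[X2→φ4] = [7784856, 9536448, 3089880, 2567232]
r4 m[X2→φ5] = [2594952, 3178816, 6179760, 1711488]
r4 m[X2→φ7] = [7784856, 1192056, 2059920, 2567232]
r4 m[X11→φ0] = [1207830, 394632, 1086912, 540000]
r4 m[X11→φ1] = [1486560, 432216, 543456, 1260000]
r4 m[X11→φ2] = [19760, 11592, 19584, 40320]
r4 m[X11→φ3] = [1017120, 378189, 767232, 756000]
r4 m[X11→φ6] = [3865056, 9076536, 3260736, 2520000]
r4 m[X4→φ3] = [1, 1, 1, 1]
r5 m[φ0→X3] = [14336316, 13948596, 14957094, 13322754]
r5 m[φ0→X11] = [16, 23, 12, 28]
r5 m[φ1→X9] = [13002720, 12282096, 22469616, 8810328]
r5 m[φ1→X11] = [13, 21, 24, 12]
r5 m[φ2→X2] = [288328, 397352, 114440, 427872]
r5 m[φ2→X11] = [978, 783, 666, 375]
r5 m[φ3→X11] = [19, 24, 17, 20]
r5 m[φ3→X4] = [13575585, 9662766, 15564897, 17761512]
r5 m[φ4→X2] = [3, 1, 6, 2]
r5 m[φ5→X2] = [9, 3, 3, 3]
r5 m[φ6→X11] = [5, 1, 4, 6]
r5 m[φ7→X2] = [3, 8, 9, 2]
r5 m[X3→φ0] = [1, 1, 1, 1]
r5 m[X9→φ1] = [1, 1, 1, 1]
r5 m[X2→φ2] = [81, 24, 162, 12]
r5 m[X2→φ4] = [7784856, 9536448, 3089880, 2567232]
r5 m[X2→φ5] = [2594952, 3178816, 6179760, 1711488]
r5 m[X2→φ7] = [7784856, 1192056, 2059920, 2567232]
r5 m[X11→φ0] = [1207830, 394632, 1086912, 540000]
r5 m[X11→φ1] = [1486560, 432216, 543456, 1260000]
r5 m[X11→φ2] = [19760, 11592, 19584, 40320]
r5 m[X11→φ3] = [1017120, 378189, 767232, 756000]
r5 m[X11→φ6] = [3865056, 9076536, 3260736, 2520000]
r5 m[X4→φ3] = [1, 1, 1, 1]
r6 m[φ0→X3] = [14336316, 13948596, 14957094, 13322754]
r6 m[φ0→X11] = [16, 23, 12, 28]
r6 m[φ1→X9] = [13002720, 12282096, 22469616, 8810328]
r6 m[φ1→X11] = [13, 21, 24, 12]
r6 m[φ2→X2] = [288328, 397352, 114440, 427872]
r6 m[φ2→X11] = [978, 783, 666, 375]
r6 m[φ3→X11] = [19, 24, 17, 20]
r6 m[φ3→X4] = [13575585, 9662766, 15564897, 17761512]
r6 m[φ4→X2] = [3, 1, 6, 2]
r6 m[φ5→X2] = [9, 3, 3, 3]
r6 m[φ6→X11] = [5, 1, 4, 6]
r6 m[φ7→X2] = [3, 8, 9, 2]
r6 m[X3→φ0] = [1, 1, 1, 1]
r6 m[X9→φ1] = [1, 1, 1, 1]
r6 m[X2→φ2] = [81, 24, 162, 12]
r6 m[X2→φ4] = [7784856, 9536448, 3089880, 2567232]
r6 m[X2→φ5] = [2594952, 3178816, 6179760, 1711488]
r6 m[X2→φ7] = [7784856, 1192056, 2059920, 2567232]
r6 m[X11→φ0] = [1207830, 394632, 1086912, 540000]
r6 m[X11→φ1] = [1486560, 432216, 543456, 1260000]
r6 m[X11→φ2] = [19760, 11592, 19584, 40320]
r6 m[X11→φ3] = [1017120, 378189, 767232, 756000]
r6 m[X11→φ6] = [3865056, 9076536, 3260736, 2520000]
r6 m[X4→φ3] = [1, 1, 1, 1]
fixed point reached at round 6
b[X4] = ⊗ incoming = [13575585, 9662766, 15564897, 17761512]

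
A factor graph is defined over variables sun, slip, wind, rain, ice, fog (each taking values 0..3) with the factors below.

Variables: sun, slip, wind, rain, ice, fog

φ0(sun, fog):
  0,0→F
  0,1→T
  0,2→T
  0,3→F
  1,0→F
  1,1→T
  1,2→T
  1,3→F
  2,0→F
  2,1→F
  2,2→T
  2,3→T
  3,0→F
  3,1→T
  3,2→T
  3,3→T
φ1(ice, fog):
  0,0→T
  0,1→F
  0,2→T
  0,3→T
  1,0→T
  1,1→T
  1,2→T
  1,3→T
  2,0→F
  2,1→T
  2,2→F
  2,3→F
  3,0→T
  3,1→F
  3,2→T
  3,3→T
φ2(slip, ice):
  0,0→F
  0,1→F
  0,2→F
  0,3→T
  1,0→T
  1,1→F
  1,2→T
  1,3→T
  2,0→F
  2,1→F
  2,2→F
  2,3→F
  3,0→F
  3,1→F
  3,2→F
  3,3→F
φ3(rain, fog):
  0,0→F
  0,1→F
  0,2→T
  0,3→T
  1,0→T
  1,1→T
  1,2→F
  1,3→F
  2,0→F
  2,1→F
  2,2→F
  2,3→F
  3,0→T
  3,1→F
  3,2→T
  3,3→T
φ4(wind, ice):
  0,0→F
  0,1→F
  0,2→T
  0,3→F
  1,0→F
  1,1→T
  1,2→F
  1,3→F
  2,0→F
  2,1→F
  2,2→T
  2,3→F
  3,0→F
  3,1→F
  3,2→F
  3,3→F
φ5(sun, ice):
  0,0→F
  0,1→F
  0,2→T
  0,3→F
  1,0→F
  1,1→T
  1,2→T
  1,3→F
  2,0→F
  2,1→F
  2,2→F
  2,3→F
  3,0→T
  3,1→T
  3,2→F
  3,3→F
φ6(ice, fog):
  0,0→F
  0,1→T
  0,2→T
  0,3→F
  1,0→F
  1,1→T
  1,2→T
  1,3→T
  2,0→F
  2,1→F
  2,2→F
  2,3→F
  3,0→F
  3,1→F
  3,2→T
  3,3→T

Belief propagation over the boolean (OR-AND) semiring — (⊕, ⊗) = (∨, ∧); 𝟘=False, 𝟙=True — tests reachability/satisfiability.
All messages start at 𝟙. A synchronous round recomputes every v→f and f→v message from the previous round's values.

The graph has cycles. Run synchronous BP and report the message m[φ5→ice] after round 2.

init: all messages = 𝟙 over 4 values
r1 m[φ0→sun] = [T, T, T, T]
r1 m[φ0→fog] = [F, T, T, T]
r1 m[φ1→ice] = [T, T, T, T]
r1 m[φ1→fog] = [T, T, T, T]
r1 m[φ2→slip] = [T, T, F, F]
r1 m[φ2→ice] = [T, F, T, T]
r1 m[φ3→rain] = [T, T, F, T]
r1 m[φ3→fog] = [T, T, T, T]
r1 m[φ4→wind] = [T, T, T, F]
r1 m[φ4→ice] = [F, T, T, F]
r1 m[φ5→sun] = [T, T, F, T]
r1 m[φ5→ice] = [T, T, T, F]
r1 m[φ6→ice] = [T, T, F, T]
r1 m[φ6→fog] = [F, T, T, T]
r1 m[sun→φ0] = [T, T, T, T]
r1 m[sun→φ5] = [T, T, T, T]
r1 m[slip→φ2] = [T, T, T, T]
r1 m[wind→φ4] = [T, T, T, T]
r1 m[rain→φ3] = [T, T, T, T]
r1 m[ice→φ1] = [T, T, T, T]
r1 m[ice→φ2] = [T, T, T, T]
r1 m[ice→φ4] = [T, T, T, T]
r1 m[ice→φ5] = [T, T, T, T]
r1 m[ice→φ6] = [T, T, T, T]
r1 m[fog→φ0] = [T, T, T, T]
r1 m[fog→φ1] = [T, T, T, T]
r1 m[fog→φ3] = [T, T, T, T]
r1 m[fog→φ6] = [T, T, T, T]
r2 m[φ0→sun] = [T, T, T, T]
r2 m[φ0→fog] = [F, T, T, T]
r2 m[φ1→ice] = [T, T, T, T]
r2 m[φ1→fog] = [T, T, T, T]
r2 m[φ2→slip] = [T, T, F, F]
r2 m[φ2→ice] = [T, F, T, T]
r2 m[φ3→rain] = [T, T, F, T]
r2 m[φ3→fog] = [T, T, T, T]
r2 m[φ4→wind] = [T, T, T, F]
r2 m[φ4→ice] = [F, T, T, F]
r2 m[φ5→sun] = [T, T, F, T]
r2 m[φ5→ice] = [T, T, T, F]
r2 m[φ6→ice] = [T, T, F, T]
r2 m[φ6→fog] = [F, T, T, T]
r2 m[sun→φ0] = [T, T, F, T]
r2 m[sun→φ5] = [T, T, T, T]
r2 m[slip→φ2] = [T, T, T, T]
r2 m[wind→φ4] = [T, T, T, T]
r2 m[rain→φ3] = [T, T, T, T]
r2 m[ice→φ1] = [F, F, F, F]
r2 m[ice→φ2] = [F, T, F, F]
r2 m[ice→φ4] = [T, F, F, F]
r2 m[ice→φ5] = [F, F, F, F]
r2 m[ice→φ6] = [F, F, T, F]
r2 m[fog→φ0] = [F, T, T, T]
r2 m[fog→φ1] = [F, T, T, T]
r2 m[fog→φ3] = [F, T, T, T]
r2 m[fog→φ6] = [F, T, T, T]

message @ round 2 = [T, T, T, F]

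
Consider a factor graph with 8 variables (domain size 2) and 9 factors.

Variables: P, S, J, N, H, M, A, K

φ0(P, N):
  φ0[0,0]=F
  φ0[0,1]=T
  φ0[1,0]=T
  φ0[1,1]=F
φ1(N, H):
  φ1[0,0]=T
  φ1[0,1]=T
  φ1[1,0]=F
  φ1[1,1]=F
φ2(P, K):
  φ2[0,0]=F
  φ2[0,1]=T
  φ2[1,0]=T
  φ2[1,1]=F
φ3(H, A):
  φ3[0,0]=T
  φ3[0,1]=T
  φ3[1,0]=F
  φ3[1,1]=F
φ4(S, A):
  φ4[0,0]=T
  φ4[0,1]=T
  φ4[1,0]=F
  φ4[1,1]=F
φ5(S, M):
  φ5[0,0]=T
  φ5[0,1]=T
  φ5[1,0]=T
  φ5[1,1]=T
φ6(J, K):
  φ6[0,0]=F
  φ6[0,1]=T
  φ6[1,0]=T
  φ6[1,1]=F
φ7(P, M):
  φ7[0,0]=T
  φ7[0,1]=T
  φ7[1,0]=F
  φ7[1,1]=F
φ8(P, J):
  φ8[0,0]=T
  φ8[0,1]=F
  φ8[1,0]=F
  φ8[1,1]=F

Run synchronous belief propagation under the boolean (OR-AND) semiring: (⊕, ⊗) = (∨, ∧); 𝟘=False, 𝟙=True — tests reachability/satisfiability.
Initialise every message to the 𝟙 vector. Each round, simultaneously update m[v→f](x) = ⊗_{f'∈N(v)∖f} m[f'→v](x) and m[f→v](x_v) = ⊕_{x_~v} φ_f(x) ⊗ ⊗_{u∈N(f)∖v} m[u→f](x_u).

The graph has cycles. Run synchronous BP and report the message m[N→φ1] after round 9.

init: all messages = 𝟙 over 2 values
r1 m[φ0→P] = [T, T]
r1 m[φ0→N] = [T, T]
r1 m[φ1→N] = [T, F]
r1 m[φ1→H] = [T, T]
r1 m[φ2→P] = [T, T]
r1 m[φ2→K] = [T, T]
r1 m[φ3→H] = [T, F]
r1 m[φ3→A] = [T, T]
r1 m[φ4→S] = [T, F]
r1 m[φ4→A] = [T, T]
r1 m[φ5→S] = [T, T]
r1 m[φ5→M] = [T, T]
r1 m[φ6→J] = [T, T]
r1 m[φ6→K] = [T, T]
r1 m[φ7→P] = [T, F]
r1 m[φ7→M] = [T, T]
r1 m[φ8→P] = [T, F]
r1 m[φ8→J] = [T, F]
r1 m[P→φ0] = [T, T]
r1 m[P→φ2] = [T, T]
r1 m[P→φ7] = [T, T]
r1 m[P→φ8] = [T, T]
r1 m[S→φ4] = [T, T]
r1 m[S→φ5] = [T, T]
r1 m[J→φ6] = [T, T]
r1 m[J→φ8] = [T, T]
r1 m[N→φ0] = [T, T]
r1 m[N→φ1] = [T, T]
r1 m[H→φ1] = [T, T]
r1 m[H→φ3] = [T, T]
r1 m[M→φ5] = [T, T]
r1 m[M→φ7] = [T, T]
r1 m[A→φ3] = [T, T]
r1 m[A→φ4] = [T, T]
r1 m[K→φ2] = [T, T]
r1 m[K→φ6] = [T, T]
r2 m[φ0→P] = [T, T]
r2 m[φ0→N] = [T, T]
r2 m[φ1→N] = [T, F]
r2 m[φ1→H] = [T, T]
r2 m[φ2→P] = [T, T]
r2 m[φ2→K] = [T, T]
r2 m[φ3→H] = [T, F]
r2 m[φ3→A] = [T, T]
r2 m[φ4→S] = [T, F]
r2 m[φ4→A] = [T, T]
r2 m[φ5→S] = [T, T]
r2 m[φ5→M] = [T, T]
r2 m[φ6→J] = [T, T]
r2 m[φ6→K] = [T, T]
r2 m[φ7→P] = [T, F]
r2 m[φ7→M] = [T, T]
r2 m[φ8→P] = [T, F]
r2 m[φ8→J] = [T, F]
r2 m[P→φ0] = [T, F]
r2 m[P→φ2] = [T, F]
r2 m[P→φ7] = [T, F]
r2 m[P→φ8] = [T, F]
r2 m[S→φ4] = [T, T]
r2 m[S→φ5] = [T, F]
r2 m[J→φ6] = [T, F]
r2 m[J→φ8] = [T, T]
r2 m[N→φ0] = [T, F]
r2 m[N→φ1] = [T, T]
r2 m[H→φ1] = [T, F]
r2 m[H→φ3] = [T, T]
r2 m[M→φ5] = [T, T]
r2 m[M→φ7] = [T, T]
r2 m[A→φ3] = [T, T]
r2 m[A→φ4] = [T, T]
r2 m[K→φ2] = [T, T]
r2 m[K→φ6] = [T, T]
r3 m[φ0→P] = [F, T]
r3 m[φ0→N] = [F, T]
r3 m[φ1→N] = [T, F]
r3 m[φ1→H] = [T, T]
r3 m[φ2→P] = [T, T]
r3 m[φ2→K] = [F, T]
r3 m[φ3→H] = [T, F]
r3 m[φ3→A] = [T, T]
r3 m[φ4→S] = [T, F]
r3 m[φ4→A] = [T, T]
r3 m[φ5→S] = [T, T]
r3 m[φ5→M] = [T, T]
r3 m[φ6→J] = [T, T]
r3 m[φ6→K] = [F, T]
r3 m[φ7→P] = [T, F]
r3 m[φ7→M] = [T, T]
r3 m[φ8→P] = [T, F]
r3 m[φ8→J] = [T, F]
r3 m[P→φ0] = [T, F]
r3 m[P→φ2] = [T, F]
r3 m[P→φ7] = [T, F]
r3 m[P→φ8] = [T, F]
r3 m[S→φ4] = [T, T]
r3 m[S→φ5] = [T, F]
r3 m[J→φ6] = [T, F]
r3 m[J→φ8] = [T, T]
r3 m[N→φ0] = [T, F]
r3 m[N→φ1] = [T, T]
r3 m[H→φ1] = [T, F]
r3 m[H→φ3] = [T, T]
r3 m[M→φ5] = [T, T]
r3 m[M→φ7] = [T, T]
r3 m[A→φ3] = [T, T]
r3 m[A→φ4] = [T, T]
r3 m[K→φ2] = [T, T]
r3 m[K→φ6] = [T, T]
r4 m[φ0→P] = [F, T]
r4 m[φ0→N] = [F, T]
r4 m[φ1→N] = [T, F]
r4 m[φ1→H] = [T, T]
r4 m[φ2→P] = [T, T]
r4 m[φ2→K] = [F, T]
r4 m[φ3→H] = [T, F]
r4 m[φ3→A] = [T, T]
r4 m[φ4→S] = [T, F]
r4 m[φ4→A] = [T, T]
r4 m[φ5→S] = [T, T]
r4 m[φ5→M] = [T, T]
r4 m[φ6→J] = [T, T]
r4 m[φ6→K] = [F, T]
r4 m[φ7→P] = [T, F]
r4 m[φ7→M] = [T, T]
r4 m[φ8→P] = [T, F]
r4 m[φ8→J] = [T, F]
r4 m[P→φ0] = [T, F]
r4 m[P→φ2] = [F, F]
r4 m[P→φ7] = [F, F]
r4 m[P→φ8] = [F, F]
r4 m[S→φ4] = [T, T]
r4 m[S→φ5] = [T, F]
r4 m[J→φ6] = [T, F]
r4 m[J→φ8] = [T, T]
r4 m[N→φ0] = [T, F]
r4 m[N→φ1] = [F, T]
r4 m[H→φ1] = [T, F]
r4 m[H→φ3] = [T, T]
r4 m[M→φ5] = [T, T]
r4 m[M→φ7] = [T, T]
r4 m[A→φ3] = [T, T]
r4 m[A→φ4] = [T, T]
r4 m[K→φ2] = [F, T]
r4 m[K→φ6] = [F, T]
r5 m[φ0→P] = [F, T]
r5 m[φ0→N] = [F, T]
r5 m[φ1→N] = [T, F]
r5 m[φ1→H] = [F, F]
r5 m[φ2→P] = [T, F]
r5 m[φ2→K] = [F, F]
r5 m[φ3→H] = [T, F]
r5 m[φ3→A] = [T, T]
r5 m[φ4→S] = [T, F]
r5 m[φ4→A] = [T, T]
r5 m[φ5→S] = [T, T]
r5 m[φ5→M] = [T, T]
r5 m[φ6→J] = [T, F]
r5 m[φ6→K] = [F, T]
r5 m[φ7→P] = [T, F]
r5 m[φ7→M] = [F, F]
r5 m[φ8→P] = [T, F]
r5 m[φ8→J] = [F, F]
r5 m[P→φ0] = [T, F]
r5 m[P→φ2] = [F, F]
r5 m[P→φ7] = [F, F]
r5 m[P→φ8] = [F, F]
r5 m[S→φ4] = [T, T]
r5 m[S→φ5] = [T, F]
r5 m[J→φ6] = [T, F]
r5 m[J→φ8] = [T, T]
r5 m[N→φ0] = [T, F]
r5 m[N→φ1] = [F, T]
r5 m[H→φ1] = [T, F]
r5 m[H→φ3] = [T, T]
r5 m[M→φ5] = [T, T]
r5 m[M→φ7] = [T, T]
r5 m[A→φ3] = [T, T]
r5 m[A→φ4] = [T, T]
r5 m[K→φ2] = [F, T]
r5 m[K→φ6] = [F, T]
r6 m[φ0→P] = [F, T]
r6 m[φ0→N] = [F, T]
r6 m[φ1→N] = [T, F]
r6 m[φ1→H] = [F, F]
r6 m[φ2→P] = [T, F]
r6 m[φ2→K] = [F, F]
r6 m[φ3→H] = [T, F]
r6 m[φ3→A] = [T, T]
r6 m[φ4→S] = [T, F]
r6 m[φ4→A] = [T, T]
r6 m[φ5→S] = [T, T]
r6 m[φ5→M] = [T, T]
r6 m[φ6→J] = [T, F]
r6 m[φ6→K] = [F, T]
r6 m[φ7→P] = [T, F]
r6 m[φ7→M] = [F, F]
r6 m[φ8→P] = [T, F]
r6 m[φ8→J] = [F, F]
r6 m[P→φ0] = [T, F]
r6 m[P→φ2] = [F, F]
r6 m[P→φ7] = [F, F]
r6 m[P→φ8] = [F, F]
r6 m[S→φ4] = [T, T]
r6 m[S→φ5] = [T, F]
r6 m[J→φ6] = [F, F]
r6 m[J→φ8] = [T, F]
r6 m[N→φ0] = [T, F]
r6 m[N→φ1] = [F, T]
r6 m[H→φ1] = [T, F]
r6 m[H→φ3] = [F, F]
r6 m[M→φ5] = [F, F]
r6 m[M→φ7] = [T, T]
r6 m[A→φ3] = [T, T]
r6 m[A→φ4] = [T, T]
r6 m[K→φ2] = [F, T]
r6 m[K→φ6] = [F, F]
r7 m[φ0→P] = [F, T]
r7 m[φ0→N] = [F, T]
r7 m[φ1→N] = [T, F]
r7 m[φ1→H] = [F, F]
r7 m[φ2→P] = [T, F]
r7 m[φ2→K] = [F, F]
r7 m[φ3→H] = [T, F]
r7 m[φ3→A] = [F, F]
r7 m[φ4→S] = [T, F]
r7 m[φ4→A] = [T, T]
r7 m[φ5→S] = [F, F]
r7 m[φ5→M] = [T, T]
r7 m[φ6→J] = [F, F]
r7 m[φ6→K] = [F, F]
r7 m[φ7→P] = [T, F]
r7 m[φ7→M] = [F, F]
r7 m[φ8→P] = [T, F]
r7 m[φ8→J] = [F, F]
r7 m[P→φ0] = [T, F]
r7 m[P→φ2] = [F, F]
r7 m[P→φ7] = [F, F]
r7 m[P→φ8] = [F, F]
r7 m[S→φ4] = [T, T]
r7 m[S→φ5] = [T, F]
r7 m[J→φ6] = [F, F]
r7 m[J→φ8] = [T, F]
r7 m[N→φ0] = [T, F]
r7 m[N→φ1] = [F, T]
r7 m[H→φ1] = [T, F]
r7 m[H→φ3] = [F, F]
r7 m[M→φ5] = [F, F]
r7 m[M→φ7] = [T, T]
r7 m[A→φ3] = [T, T]
r7 m[A→φ4] = [T, T]
r7 m[K→φ2] = [F, T]
r7 m[K→φ6] = [F, F]
r8 m[φ0→P] = [F, T]
r8 m[φ0→N] = [F, T]
r8 m[φ1→N] = [T, F]
r8 m[φ1→H] = [F, F]
r8 m[φ2→P] = [T, F]
r8 m[φ2→K] = [F, F]
r8 m[φ3→H] = [T, F]
r8 m[φ3→A] = [F, F]
r8 m[φ4→S] = [T, F]
r8 m[φ4→A] = [T, T]
r8 m[φ5→S] = [F, F]
r8 m[φ5→M] = [T, T]
r8 m[φ6→J] = [F, F]
r8 m[φ6→K] = [F, F]
r8 m[φ7→P] = [T, F]
r8 m[φ7→M] = [F, F]
r8 m[φ8→P] = [T, F]
r8 m[φ8→J] = [F, F]
r8 m[P→φ0] = [T, F]
r8 m[P→φ2] = [F, F]
r8 m[P→φ7] = [F, F]
r8 m[P→φ8] = [F, F]
r8 m[S→φ4] = [F, F]
r8 m[S→φ5] = [T, F]
r8 m[J→φ6] = [F, F]
r8 m[J→φ8] = [F, F]
r8 m[N→φ0] = [T, F]
r8 m[N→φ1] = [F, T]
r8 m[H→φ1] = [T, F]
r8 m[H→φ3] = [F, F]
r8 m[M→φ5] = [F, F]
r8 m[M→φ7] = [T, T]
r8 m[A→φ3] = [T, T]
r8 m[A→φ4] = [F, F]
r8 m[K→φ2] = [F, F]
r8 m[K→φ6] = [F, F]
r9 m[φ0→P] = [F, T]
r9 m[φ0→N] = [F, T]
r9 m[φ1→N] = [T, F]
r9 m[φ1→H] = [F, F]
r9 m[φ2→P] = [F, F]
r9 m[φ2→K] = [F, F]
r9 m[φ3→H] = [T, F]
r9 m[φ3→A] = [F, F]
r9 m[φ4→S] = [F, F]
r9 m[φ4→A] = [F, F]
r9 m[φ5→S] = [F, F]
r9 m[φ5→M] = [T, T]
r9 m[φ6→J] = [F, F]
r9 m[φ6→K] = [F, F]
r9 m[φ7→P] = [T, F]
r9 m[φ7→M] = [F, F]
r9 m[φ8→P] = [F, F]
r9 m[φ8→J] = [F, F]
r9 m[P→φ0] = [T, F]
r9 m[P→φ2] = [F, F]
r9 m[P→φ7] = [F, F]
r9 m[P→φ8] = [F, F]
r9 m[S→φ4] = [F, F]
r9 m[S→φ5] = [T, F]
r9 m[J→φ6] = [F, F]
r9 m[J→φ8] = [F, F]
r9 m[N→φ0] = [T, F]
r9 m[N→φ1] = [F, T]
r9 m[H→φ1] = [T, F]
r9 m[H→φ3] = [F, F]
r9 m[M→φ5] = [F, F]
r9 m[M→φ7] = [T, T]
r9 m[A→φ3] = [T, T]
r9 m[A→φ4] = [F, F]
r9 m[K→φ2] = [F, F]
r9 m[K→φ6] = [F, F]

message @ round 9 = [F, T]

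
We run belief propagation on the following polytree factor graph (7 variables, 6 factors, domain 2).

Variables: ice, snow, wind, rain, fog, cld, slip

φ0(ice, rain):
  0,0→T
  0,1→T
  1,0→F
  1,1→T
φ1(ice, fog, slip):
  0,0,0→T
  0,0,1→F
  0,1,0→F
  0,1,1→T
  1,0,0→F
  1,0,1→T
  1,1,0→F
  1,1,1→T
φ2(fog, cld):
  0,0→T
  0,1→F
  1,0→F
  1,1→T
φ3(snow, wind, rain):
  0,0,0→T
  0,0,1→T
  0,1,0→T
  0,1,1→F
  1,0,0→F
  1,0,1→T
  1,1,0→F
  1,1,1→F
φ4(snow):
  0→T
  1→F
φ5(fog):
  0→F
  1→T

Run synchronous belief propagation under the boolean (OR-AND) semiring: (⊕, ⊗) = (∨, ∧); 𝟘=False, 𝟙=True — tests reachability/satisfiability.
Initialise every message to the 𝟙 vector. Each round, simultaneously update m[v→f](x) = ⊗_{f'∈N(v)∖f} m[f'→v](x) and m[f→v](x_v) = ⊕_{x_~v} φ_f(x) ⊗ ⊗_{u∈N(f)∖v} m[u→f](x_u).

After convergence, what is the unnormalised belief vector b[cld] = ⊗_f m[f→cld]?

init: all messages = 𝟙 over 2 values
r1 m[φ0→ice] = [T, T]
r1 m[φ0→rain] = [T, T]
r1 m[φ1→ice] = [T, T]
r1 m[φ1→fog] = [T, T]
r1 m[φ1→slip] = [T, T]
r1 m[φ2→fog] = [T, T]
r1 m[φ2→cld] = [T, T]
r1 m[φ3→snow] = [T, T]
r1 m[φ3→wind] = [T, T]
r1 m[φ3→rain] = [T, T]
r1 m[φ4→snow] = [T, F]
r1 m[φ5→fog] = [F, T]
r1 m[ice→φ0] = [T, T]
r1 m[ice→φ1] = [T, T]
r1 m[snow→φ3] = [T, T]
r1 m[snow→φ4] = [T, T]
r1 m[wind→φ3] = [T, T]
r1 m[rain→φ0] = [T, T]
r1 m[rain→φ3] = [T, T]
r1 m[fog→φ1] = [T, T]
r1 m[fog→φ2] = [T, T]
r1 m[fog→φ5] = [T, T]
r1 m[cld→φ2] = [T, T]
r1 m[slip→φ1] = [T, T]
r2 m[φ0→ice] = [T, T]
r2 m[φ0→rain] = [T, T]
r2 m[φ1→ice] = [T, T]
r2 m[φ1→fog] = [T, T]
r2 m[φ1→slip] = [T, T]
r2 m[φ2→fog] = [T, T]
r2 m[φ2→cld] = [T, T]
r2 m[φ3→snow] = [T, T]
r2 m[φ3→wind] = [T, T]
r2 m[φ3→rain] = [T, T]
r2 m[φ4→snow] = [T, F]
r2 m[φ5→fog] = [F, T]
r2 m[ice→φ0] = [T, T]
r2 m[ice→φ1] = [T, T]
r2 m[snow→φ3] = [T, F]
r2 m[snow→φ4] = [T, T]
r2 m[wind→φ3] = [T, T]
r2 m[rain→φ0] = [T, T]
r2 m[rain→φ3] = [T, T]
r2 m[fog→φ1] = [F, T]
r2 m[fog→φ2] = [F, T]
r2 m[fog→φ5] = [T, T]
r2 m[cld→φ2] = [T, T]
r2 m[slip→φ1] = [T, T]
r3 m[φ0→ice] = [T, T]
r3 m[φ0→rain] = [T, T]
r3 m[φ1→ice] = [T, T]
r3 m[φ1→fog] = [T, T]
r3 m[φ1→slip] = [F, T]
r3 m[φ2→fog] = [T, T]
r3 m[φ2→cld] = [F, T]
r3 m[φ3→snow] = [T, T]
r3 m[φ3→wind] = [T, T]
r3 m[φ3→rain] = [T, T]
r3 m[φ4→snow] = [T, F]
r3 m[φ5→fog] = [F, T]
r3 m[ice→φ0] = [T, T]
r3 m[ice→φ1] = [T, T]
r3 m[snow→φ3] = [T, F]
r3 m[snow→φ4] = [T, T]
r3 m[wind→φ3] = [T, T]
r3 m[rain→φ0] = [T, T]
r3 m[rain→φ3] = [T, T]
r3 m[fog→φ1] = [F, T]
r3 m[fog→φ2] = [F, T]
r3 m[fog→φ5] = [T, T]
r3 m[cld→φ2] = [T, T]
r3 m[slip→φ1] = [T, T]
r4 m[φ0→ice] = [T, T]
r4 m[φ0→rain] = [T, T]
r4 m[φ1→ice] = [T, T]
r4 m[φ1→fog] = [T, T]
r4 m[φ1→slip] = [F, T]
r4 m[φ2→fog] = [T, T]
r4 m[φ2→cld] = [F, T]
r4 m[φ3→snow] = [T, T]
r4 m[φ3→wind] = [T, T]
r4 m[φ3→rain] = [T, T]
r4 m[φ4→snow] = [T, F]
r4 m[φ5→fog] = [F, T]
r4 m[ice→φ0] = [T, T]
r4 m[ice→φ1] = [T, T]
r4 m[snow→φ3] = [T, F]
r4 m[snow→φ4] = [T, T]
r4 m[wind→φ3] = [T, T]
r4 m[rain→φ0] = [T, T]
r4 m[rain→φ3] = [T, T]
r4 m[fog→φ1] = [F, T]
r4 m[fog→φ2] = [F, T]
r4 m[fog→φ5] = [T, T]
r4 m[cld→φ2] = [T, T]
r4 m[slip→φ1] = [T, T]
fixed point reached at round 4
b[cld] = ⊗ incoming = [F, T]

b[cld] = [F, T]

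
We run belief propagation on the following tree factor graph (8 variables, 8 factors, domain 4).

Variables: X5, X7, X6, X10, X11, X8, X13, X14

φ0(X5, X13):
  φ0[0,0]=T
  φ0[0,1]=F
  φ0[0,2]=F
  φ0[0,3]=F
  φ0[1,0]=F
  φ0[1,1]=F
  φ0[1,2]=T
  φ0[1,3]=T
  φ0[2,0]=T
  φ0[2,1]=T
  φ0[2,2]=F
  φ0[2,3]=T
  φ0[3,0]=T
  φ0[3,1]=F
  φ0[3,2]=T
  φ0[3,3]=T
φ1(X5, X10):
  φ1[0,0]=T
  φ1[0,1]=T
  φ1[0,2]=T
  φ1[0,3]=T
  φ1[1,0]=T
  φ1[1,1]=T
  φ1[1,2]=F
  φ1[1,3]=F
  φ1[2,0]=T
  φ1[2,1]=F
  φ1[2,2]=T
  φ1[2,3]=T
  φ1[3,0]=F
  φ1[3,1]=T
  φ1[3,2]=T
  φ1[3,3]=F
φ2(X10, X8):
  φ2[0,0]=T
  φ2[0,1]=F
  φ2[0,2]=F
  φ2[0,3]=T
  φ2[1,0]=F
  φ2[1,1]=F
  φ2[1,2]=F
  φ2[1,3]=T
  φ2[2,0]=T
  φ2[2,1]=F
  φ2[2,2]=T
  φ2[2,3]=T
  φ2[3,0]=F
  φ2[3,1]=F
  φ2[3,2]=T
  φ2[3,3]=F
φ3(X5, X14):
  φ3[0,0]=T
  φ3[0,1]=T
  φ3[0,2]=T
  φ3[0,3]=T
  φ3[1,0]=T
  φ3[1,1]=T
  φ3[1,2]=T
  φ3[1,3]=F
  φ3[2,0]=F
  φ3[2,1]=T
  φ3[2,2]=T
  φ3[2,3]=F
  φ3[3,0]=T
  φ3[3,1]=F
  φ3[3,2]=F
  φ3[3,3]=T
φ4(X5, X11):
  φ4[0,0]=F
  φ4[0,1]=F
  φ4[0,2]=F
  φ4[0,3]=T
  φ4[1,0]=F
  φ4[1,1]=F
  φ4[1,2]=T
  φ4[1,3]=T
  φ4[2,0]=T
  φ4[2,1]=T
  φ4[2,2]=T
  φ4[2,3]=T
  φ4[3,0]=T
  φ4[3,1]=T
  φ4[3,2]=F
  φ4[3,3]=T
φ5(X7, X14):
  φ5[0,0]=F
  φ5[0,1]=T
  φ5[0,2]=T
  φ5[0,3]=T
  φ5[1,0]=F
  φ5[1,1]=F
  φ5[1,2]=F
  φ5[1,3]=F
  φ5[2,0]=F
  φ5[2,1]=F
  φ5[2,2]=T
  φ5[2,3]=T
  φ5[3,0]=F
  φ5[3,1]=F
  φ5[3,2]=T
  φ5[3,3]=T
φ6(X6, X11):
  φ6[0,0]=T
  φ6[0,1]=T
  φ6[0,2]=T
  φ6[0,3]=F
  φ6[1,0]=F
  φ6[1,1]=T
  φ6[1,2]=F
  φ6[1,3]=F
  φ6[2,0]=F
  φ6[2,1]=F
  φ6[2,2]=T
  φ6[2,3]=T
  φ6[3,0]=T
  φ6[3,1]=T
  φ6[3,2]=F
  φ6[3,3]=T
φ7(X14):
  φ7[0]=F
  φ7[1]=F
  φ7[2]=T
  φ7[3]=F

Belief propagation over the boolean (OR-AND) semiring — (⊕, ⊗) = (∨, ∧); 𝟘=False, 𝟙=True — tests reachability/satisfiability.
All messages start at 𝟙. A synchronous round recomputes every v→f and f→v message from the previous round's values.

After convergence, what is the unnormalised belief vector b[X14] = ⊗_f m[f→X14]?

b[X14] = [F, F, T, F]

init: all messages = 𝟙 over 4 values
r1 m[φ0→X5] = [T, T, T, T]
r1 m[φ0→X13] = [T, T, T, T]
r1 m[φ1→X5] = [T, T, T, T]
r1 m[φ1→X10] = [T, T, T, T]
r1 m[φ2→X10] = [T, T, T, T]
r1 m[φ2→X8] = [T, F, T, T]
r1 m[φ3→X5] = [T, T, T, T]
r1 m[φ3→X14] = [T, T, T, T]
r1 m[φ4→X5] = [T, T, T, T]
r1 m[φ4→X11] = [T, T, T, T]
r1 m[φ5→X7] = [T, F, T, T]
r1 m[φ5→X14] = [F, T, T, T]
r1 m[φ6→X6] = [T, T, T, T]
r1 m[φ6→X11] = [T, T, T, T]
r1 m[φ7→X14] = [F, F, T, F]
r1 m[X5→φ0] = [T, T, T, T]
r1 m[X5→φ1] = [T, T, T, T]
r1 m[X5→φ3] = [T, T, T, T]
r1 m[X5→φ4] = [T, T, T, T]
r1 m[X7→φ5] = [T, T, T, T]
r1 m[X6→φ6] = [T, T, T, T]
r1 m[X10→φ1] = [T, T, T, T]
r1 m[X10→φ2] = [T, T, T, T]
r1 m[X11→φ4] = [T, T, T, T]
r1 m[X11→φ6] = [T, T, T, T]
r1 m[X8→φ2] = [T, T, T, T]
r1 m[X13→φ0] = [T, T, T, T]
r1 m[X14→φ3] = [T, T, T, T]
r1 m[X14→φ5] = [T, T, T, T]
r1 m[X14→φ7] = [T, T, T, T]
r2 m[φ0→X5] = [T, T, T, T]
r2 m[φ0→X13] = [T, T, T, T]
r2 m[φ1→X5] = [T, T, T, T]
r2 m[φ1→X10] = [T, T, T, T]
r2 m[φ2→X10] = [T, T, T, T]
r2 m[φ2→X8] = [T, F, T, T]
r2 m[φ3→X5] = [T, T, T, T]
r2 m[φ3→X14] = [T, T, T, T]
r2 m[φ4→X5] = [T, T, T, T]
r2 m[φ4→X11] = [T, T, T, T]
r2 m[φ5→X7] = [T, F, T, T]
r2 m[φ5→X14] = [F, T, T, T]
r2 m[φ6→X6] = [T, T, T, T]
r2 m[φ6→X11] = [T, T, T, T]
r2 m[φ7→X14] = [F, F, T, F]
r2 m[X5→φ0] = [T, T, T, T]
r2 m[X5→φ1] = [T, T, T, T]
r2 m[X5→φ3] = [T, T, T, T]
r2 m[X5→φ4] = [T, T, T, T]
r2 m[X7→φ5] = [T, T, T, T]
r2 m[X6→φ6] = [T, T, T, T]
r2 m[X10→φ1] = [T, T, T, T]
r2 m[X10→φ2] = [T, T, T, T]
r2 m[X11→φ4] = [T, T, T, T]
r2 m[X11→φ6] = [T, T, T, T]
r2 m[X8→φ2] = [T, T, T, T]
r2 m[X13→φ0] = [T, T, T, T]
r2 m[X14→φ3] = [F, F, T, F]
r2 m[X14→φ5] = [F, F, T, F]
r2 m[X14→φ7] = [F, T, T, T]
r3 m[φ0→X5] = [T, T, T, T]
r3 m[φ0→X13] = [T, T, T, T]
r3 m[φ1→X5] = [T, T, T, T]
r3 m[φ1→X10] = [T, T, T, T]
r3 m[φ2→X10] = [T, T, T, T]
r3 m[φ2→X8] = [T, F, T, T]
r3 m[φ3→X5] = [T, T, T, F]
r3 m[φ3→X14] = [T, T, T, T]
r3 m[φ4→X5] = [T, T, T, T]
r3 m[φ4→X11] = [T, T, T, T]
r3 m[φ5→X7] = [T, F, T, T]
r3 m[φ5→X14] = [F, T, T, T]
r3 m[φ6→X6] = [T, T, T, T]
r3 m[φ6→X11] = [T, T, T, T]
r3 m[φ7→X14] = [F, F, T, F]
r3 m[X5→φ0] = [T, T, T, T]
r3 m[X5→φ1] = [T, T, T, T]
r3 m[X5→φ3] = [T, T, T, T]
r3 m[X5→φ4] = [T, T, T, T]
r3 m[X7→φ5] = [T, T, T, T]
r3 m[X6→φ6] = [T, T, T, T]
r3 m[X10→φ1] = [T, T, T, T]
r3 m[X10→φ2] = [T, T, T, T]
r3 m[X11→φ4] = [T, T, T, T]
r3 m[X11→φ6] = [T, T, T, T]
r3 m[X8→φ2] = [T, T, T, T]
r3 m[X13→φ0] = [T, T, T, T]
r3 m[X14→φ3] = [F, F, T, F]
r3 m[X14→φ5] = [F, F, T, F]
r3 m[X14→φ7] = [F, T, T, T]
r4 m[φ0→X5] = [T, T, T, T]
r4 m[φ0→X13] = [T, T, T, T]
r4 m[φ1→X5] = [T, T, T, T]
r4 m[φ1→X10] = [T, T, T, T]
r4 m[φ2→X10] = [T, T, T, T]
r4 m[φ2→X8] = [T, F, T, T]
r4 m[φ3→X5] = [T, T, T, F]
r4 m[φ3→X14] = [T, T, T, T]
r4 m[φ4→X5] = [T, T, T, T]
r4 m[φ4→X11] = [T, T, T, T]
r4 m[φ5→X7] = [T, F, T, T]
r4 m[φ5→X14] = [F, T, T, T]
r4 m[φ6→X6] = [T, T, T, T]
r4 m[φ6→X11] = [T, T, T, T]
r4 m[φ7→X14] = [F, F, T, F]
r4 m[X5→φ0] = [T, T, T, F]
r4 m[X5→φ1] = [T, T, T, F]
r4 m[X5→φ3] = [T, T, T, T]
r4 m[X5→φ4] = [T, T, T, F]
r4 m[X7→φ5] = [T, T, T, T]
r4 m[X6→φ6] = [T, T, T, T]
r4 m[X10→φ1] = [T, T, T, T]
r4 m[X10→φ2] = [T, T, T, T]
r4 m[X11→φ4] = [T, T, T, T]
r4 m[X11→φ6] = [T, T, T, T]
r4 m[X8→φ2] = [T, T, T, T]
r4 m[X13→φ0] = [T, T, T, T]
r4 m[X14→φ3] = [F, F, T, F]
r4 m[X14→φ5] = [F, F, T, F]
r4 m[X14→φ7] = [F, T, T, T]
r5 m[φ0→X5] = [T, T, T, T]
r5 m[φ0→X13] = [T, T, T, T]
r5 m[φ1→X5] = [T, T, T, T]
r5 m[φ1→X10] = [T, T, T, T]
r5 m[φ2→X10] = [T, T, T, T]
r5 m[φ2→X8] = [T, F, T, T]
r5 m[φ3→X5] = [T, T, T, F]
r5 m[φ3→X14] = [T, T, T, T]
r5 m[φ4→X5] = [T, T, T, T]
r5 m[φ4→X11] = [T, T, T, T]
r5 m[φ5→X7] = [T, F, T, T]
r5 m[φ5→X14] = [F, T, T, T]
r5 m[φ6→X6] = [T, T, T, T]
r5 m[φ6→X11] = [T, T, T, T]
r5 m[φ7→X14] = [F, F, T, F]
r5 m[X5→φ0] = [T, T, T, F]
r5 m[X5→φ1] = [T, T, T, F]
r5 m[X5→φ3] = [T, T, T, T]
r5 m[X5→φ4] = [T, T, T, F]
r5 m[X7→φ5] = [T, T, T, T]
r5 m[X6→φ6] = [T, T, T, T]
r5 m[X10→φ1] = [T, T, T, T]
r5 m[X10→φ2] = [T, T, T, T]
r5 m[X11→φ4] = [T, T, T, T]
r5 m[X11→φ6] = [T, T, T, T]
r5 m[X8→φ2] = [T, T, T, T]
r5 m[X13→φ0] = [T, T, T, T]
r5 m[X14→φ3] = [F, F, T, F]
r5 m[X14→φ5] = [F, F, T, F]
r5 m[X14→φ7] = [F, T, T, T]
fixed point reached at round 5
b[X14] = ⊗ incoming = [F, F, T, F]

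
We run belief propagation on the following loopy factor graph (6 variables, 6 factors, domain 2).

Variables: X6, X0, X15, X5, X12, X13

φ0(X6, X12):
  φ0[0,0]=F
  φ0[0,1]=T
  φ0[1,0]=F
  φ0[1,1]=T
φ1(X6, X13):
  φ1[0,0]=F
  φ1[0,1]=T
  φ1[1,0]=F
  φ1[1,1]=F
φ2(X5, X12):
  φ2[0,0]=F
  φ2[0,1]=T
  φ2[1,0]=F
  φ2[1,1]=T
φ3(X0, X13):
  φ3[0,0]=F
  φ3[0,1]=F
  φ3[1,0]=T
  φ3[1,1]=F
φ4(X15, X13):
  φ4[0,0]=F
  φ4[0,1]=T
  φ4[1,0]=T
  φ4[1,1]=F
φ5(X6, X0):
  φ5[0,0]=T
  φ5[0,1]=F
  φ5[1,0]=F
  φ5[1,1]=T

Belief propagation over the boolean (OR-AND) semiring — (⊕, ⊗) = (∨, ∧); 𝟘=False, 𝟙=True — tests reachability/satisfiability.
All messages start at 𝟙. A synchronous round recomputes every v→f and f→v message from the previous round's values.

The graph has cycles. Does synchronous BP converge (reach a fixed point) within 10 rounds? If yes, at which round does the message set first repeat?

init: all messages = 𝟙 over 2 values
r1 m[φ0→X6] = [T, T]
r1 m[φ0→X12] = [F, T]
r1 m[φ1→X6] = [T, F]
r1 m[φ1→X13] = [F, T]
r1 m[φ2→X5] = [T, T]
r1 m[φ2→X12] = [F, T]
r1 m[φ3→X0] = [F, T]
r1 m[φ3→X13] = [T, F]
r1 m[φ4→X15] = [T, T]
r1 m[φ4→X13] = [T, T]
r1 m[φ5→X6] = [T, T]
r1 m[φ5→X0] = [T, T]
r1 m[X6→φ0] = [T, T]
r1 m[X6→φ1] = [T, T]
r1 m[X6→φ5] = [T, T]
r1 m[X0→φ3] = [T, T]
r1 m[X0→φ5] = [T, T]
r1 m[X15→φ4] = [T, T]
r1 m[X5→φ2] = [T, T]
r1 m[X12→φ0] = [T, T]
r1 m[X12→φ2] = [T, T]
r1 m[X13→φ1] = [T, T]
r1 m[X13→φ3] = [T, T]
r1 m[X13→φ4] = [T, T]
r2 m[φ0→X6] = [T, T]
r2 m[φ0→X12] = [F, T]
r2 m[φ1→X6] = [T, F]
r2 m[φ1→X13] = [F, T]
r2 m[φ2→X5] = [T, T]
r2 m[φ2→X12] = [F, T]
r2 m[φ3→X0] = [F, T]
r2 m[φ3→X13] = [T, F]
r2 m[φ4→X15] = [T, T]
r2 m[φ4→X13] = [T, T]
r2 m[φ5→X6] = [T, T]
r2 m[φ5→X0] = [T, T]
r2 m[X6→φ0] = [T, F]
r2 m[X6→φ1] = [T, T]
r2 m[X6→φ5] = [T, F]
r2 m[X0→φ3] = [T, T]
r2 m[X0→φ5] = [F, T]
r2 m[X15→φ4] = [T, T]
r2 m[X5→φ2] = [T, T]
r2 m[X12→φ0] = [F, T]
r2 m[X12→φ2] = [F, T]
r2 m[X13→φ1] = [T, F]
r2 m[X13→φ3] = [F, T]
r2 m[X13→φ4] = [F, F]
r3 m[φ0→X6] = [T, T]
r3 m[φ0→X12] = [F, T]
r3 m[φ1→X6] = [F, F]
r3 m[φ1→X13] = [F, T]
r3 m[φ2→X5] = [T, T]
r3 m[φ2→X12] = [F, T]
r3 m[φ3→X0] = [F, F]
r3 m[φ3→X13] = [T, F]
r3 m[φ4→X15] = [F, F]
r3 m[φ4→X13] = [T, T]
r3 m[φ5→X6] = [F, T]
r3 m[φ5→X0] = [T, F]
r3 m[X6→φ0] = [T, F]
r3 m[X6→φ1] = [T, T]
r3 m[X6→φ5] = [T, F]
r3 m[X0→φ3] = [T, T]
r3 m[X0→φ5] = [F, T]
r3 m[X15→φ4] = [T, T]
r3 m[X5→φ2] = [T, T]
r3 m[X12→φ0] = [F, T]
r3 m[X12→φ2] = [F, T]
r3 m[X13→φ1] = [T, F]
r3 m[X13→φ3] = [F, T]
r3 m[X13→φ4] = [F, F]
r4 m[φ0→X6] = [T, T]
r4 m[φ0→X12] = [F, T]
r4 m[φ1→X6] = [F, F]
r4 m[φ1→X13] = [F, T]
r4 m[φ2→X5] = [T, T]
r4 m[φ2→X12] = [F, T]
r4 m[φ3→X0] = [F, F]
r4 m[φ3→X13] = [T, F]
r4 m[φ4→X15] = [F, F]
r4 m[φ4→X13] = [T, T]
r4 m[φ5→X6] = [F, T]
r4 m[φ5→X0] = [T, F]
r4 m[X6→φ0] = [F, F]
r4 m[X6→φ1] = [F, T]
r4 m[X6→φ5] = [F, F]
r4 m[X0→φ3] = [T, F]
r4 m[X0→φ5] = [F, F]
r4 m[X15→φ4] = [T, T]
r4 m[X5→φ2] = [T, T]
r4 m[X12→φ0] = [F, T]
r4 m[X12→φ2] = [F, T]
r4 m[X13→φ1] = [T, F]
r4 m[X13→φ3] = [F, T]
r4 m[X13→φ4] = [F, F]
r5 m[φ0→X6] = [T, T]
r5 m[φ0→X12] = [F, F]
r5 m[φ1→X6] = [F, F]
r5 m[φ1→X13] = [F, F]
r5 m[φ2→X5] = [T, T]
r5 m[φ2→X12] = [F, T]
r5 m[φ3→X0] = [F, F]
r5 m[φ3→X13] = [F, F]
r5 m[φ4→X15] = [F, F]
r5 m[φ4→X13] = [T, T]
r5 m[φ5→X6] = [F, F]
r5 m[φ5→X0] = [F, F]
r5 m[X6→φ0] = [F, F]
r5 m[X6→φ1] = [F, T]
r5 m[X6→φ5] = [F, F]
r5 m[X0→φ3] = [T, F]
r5 m[X0→φ5] = [F, F]
r5 m[X15→φ4] = [T, T]
r5 m[X5→φ2] = [T, T]
r5 m[X12→φ0] = [F, T]
r5 m[X12→φ2] = [F, T]
r5 m[X13→φ1] = [T, F]
r5 m[X13→φ3] = [F, T]
r5 m[X13→φ4] = [F, F]
r6 m[φ0→X6] = [T, T]
r6 m[φ0→X12] = [F, F]
r6 m[φ1→X6] = [F, F]
r6 m[φ1→X13] = [F, F]
r6 m[φ2→X5] = [T, T]
r6 m[φ2→X12] = [F, T]
r6 m[φ3→X0] = [F, F]
r6 m[φ3→X13] = [F, F]
r6 m[φ4→X15] = [F, F]
r6 m[φ4→X13] = [T, T]
r6 m[φ5→X6] = [F, F]
r6 m[φ5→X0] = [F, F]
r6 m[X6→φ0] = [F, F]
r6 m[X6→φ1] = [F, F]
r6 m[X6→φ5] = [F, F]
r6 m[X0→φ3] = [F, F]
r6 m[X0→φ5] = [F, F]
r6 m[X15→φ4] = [T, T]
r6 m[X5→φ2] = [T, T]
r6 m[X12→φ0] = [F, T]
r6 m[X12→φ2] = [F, F]
r6 m[X13→φ1] = [F, F]
r6 m[X13→φ3] = [F, F]
r6 m[X13→φ4] = [F, F]
r7 m[φ0→X6] = [T, T]
r7 m[φ0→X12] = [F, F]
r7 m[φ1→X6] = [F, F]
r7 m[φ1→X13] = [F, F]
r7 m[φ2→X5] = [F, F]
r7 m[φ2→X12] = [F, T]
r7 m[φ3→X0] = [F, F]
r7 m[φ3→X13] = [F, F]
r7 m[φ4→X15] = [F, F]
r7 m[φ4→X13] = [T, T]
r7 m[φ5→X6] = [F, F]
r7 m[φ5→X0] = [F, F]
r7 m[X6→φ0] = [F, F]
r7 m[X6→φ1] = [F, F]
r7 m[X6→φ5] = [F, F]
r7 m[X0→φ3] = [F, F]
r7 m[X0→φ5] = [F, F]
r7 m[X15→φ4] = [T, T]
r7 m[X5→φ2] = [T, T]
r7 m[X12→φ0] = [F, T]
r7 m[X12→φ2] = [F, F]
r7 m[X13→φ1] = [F, F]
r7 m[X13→φ3] = [F, F]
r7 m[X13→φ4] = [F, F]
r8 m[φ0→X6] = [T, T]
r8 m[φ0→X12] = [F, F]
r8 m[φ1→X6] = [F, F]
r8 m[φ1→X13] = [F, F]
r8 m[φ2→X5] = [F, F]
r8 m[φ2→X12] = [F, T]
r8 m[φ3→X0] = [F, F]
r8 m[φ3→X13] = [F, F]
r8 m[φ4→X15] = [F, F]
r8 m[φ4→X13] = [T, T]
r8 m[φ5→X6] = [F, F]
r8 m[φ5→X0] = [F, F]
r8 m[X6→φ0] = [F, F]
r8 m[X6→φ1] = [F, F]
r8 m[X6→φ5] = [F, F]
r8 m[X0→φ3] = [F, F]
r8 m[X0→φ5] = [F, F]
r8 m[X15→φ4] = [T, T]
r8 m[X5→φ2] = [T, T]
r8 m[X12→φ0] = [F, T]
r8 m[X12→φ2] = [F, F]
r8 m[X13→φ1] = [F, F]
r8 m[X13→φ3] = [F, F]
r8 m[X13→φ4] = [F, F]
fixed point reached at round 8
messages reach a fixed point at round 8

CONVERGED at round 8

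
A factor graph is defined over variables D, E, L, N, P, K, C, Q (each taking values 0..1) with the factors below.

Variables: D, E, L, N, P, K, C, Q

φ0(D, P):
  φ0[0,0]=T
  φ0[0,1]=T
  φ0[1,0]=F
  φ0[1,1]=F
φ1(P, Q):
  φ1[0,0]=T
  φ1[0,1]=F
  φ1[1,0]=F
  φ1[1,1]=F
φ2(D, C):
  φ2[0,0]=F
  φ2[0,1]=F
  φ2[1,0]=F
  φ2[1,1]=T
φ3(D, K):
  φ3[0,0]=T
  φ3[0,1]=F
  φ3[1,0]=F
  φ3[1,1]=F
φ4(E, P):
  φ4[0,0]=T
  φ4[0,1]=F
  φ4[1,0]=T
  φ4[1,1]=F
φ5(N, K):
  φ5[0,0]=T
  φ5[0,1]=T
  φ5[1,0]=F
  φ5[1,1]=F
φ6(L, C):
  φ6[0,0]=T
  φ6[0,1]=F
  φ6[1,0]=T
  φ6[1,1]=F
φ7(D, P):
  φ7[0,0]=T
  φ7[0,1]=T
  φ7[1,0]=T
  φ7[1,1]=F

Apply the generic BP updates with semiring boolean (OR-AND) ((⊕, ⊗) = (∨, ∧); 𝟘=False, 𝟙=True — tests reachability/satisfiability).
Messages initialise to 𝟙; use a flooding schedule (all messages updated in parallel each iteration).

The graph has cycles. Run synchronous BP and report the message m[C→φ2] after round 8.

init: all messages = 𝟙 over 2 values
r1 m[φ0→D] = [T, F]
r1 m[φ0→P] = [T, T]
r1 m[φ1→P] = [T, F]
r1 m[φ1→Q] = [T, F]
r1 m[φ2→D] = [F, T]
r1 m[φ2→C] = [F, T]
r1 m[φ3→D] = [T, F]
r1 m[φ3→K] = [T, F]
r1 m[φ4→E] = [T, T]
r1 m[φ4→P] = [T, F]
r1 m[φ5→N] = [T, F]
r1 m[φ5→K] = [T, T]
r1 m[φ6→L] = [T, T]
r1 m[φ6→C] = [T, F]
r1 m[φ7→D] = [T, T]
r1 m[φ7→P] = [T, T]
r1 m[D→φ0] = [T, T]
r1 m[D→φ2] = [T, T]
r1 m[D→φ3] = [T, T]
r1 m[D→φ7] = [T, T]
r1 m[E→φ4] = [T, T]
r1 m[L→φ6] = [T, T]
r1 m[N→φ5] = [T, T]
r1 m[P→φ0] = [T, T]
r1 m[P→φ1] = [T, T]
r1 m[P→φ4] = [T, T]
r1 m[P→φ7] = [T, T]
r1 m[K→φ3] = [T, T]
r1 m[K→φ5] = [T, T]
r1 m[C→φ2] = [T, T]
r1 m[C→φ6] = [T, T]
r1 m[Q→φ1] = [T, T]
r2 m[φ0→D] = [T, F]
r2 m[φ0→P] = [T, T]
r2 m[φ1→P] = [T, F]
r2 m[φ1→Q] = [T, F]
r2 m[φ2→D] = [F, T]
r2 m[φ2→C] = [F, T]
r2 m[φ3→D] = [T, F]
r2 m[φ3→K] = [T, F]
r2 m[φ4→E] = [T, T]
r2 m[φ4→P] = [T, F]
r2 m[φ5→N] = [T, F]
r2 m[φ5→K] = [T, T]
r2 m[φ6→L] = [T, T]
r2 m[φ6→C] = [T, F]
r2 m[φ7→D] = [T, T]
r2 m[φ7→P] = [T, T]
r2 m[D→φ0] = [F, F]
r2 m[D→φ2] = [T, F]
r2 m[D→φ3] = [F, F]
r2 m[D→φ7] = [F, F]
r2 m[E→φ4] = [T, T]
r2 m[L→φ6] = [T, T]
r2 m[N→φ5] = [T, T]
r2 m[P→φ0] = [T, F]
r2 m[P→φ1] = [T, F]
r2 m[P→φ4] = [T, F]
r2 m[P→φ7] = [T, F]
r2 m[K→φ3] = [T, T]
r2 m[K→φ5] = [T, F]
r2 m[C→φ2] = [T, F]
r2 m[C→φ6] = [F, T]
r2 m[Q→φ1] = [T, T]
r3 m[φ0→D] = [T, F]
r3 m[φ0→P] = [F, F]
r3 m[φ1→P] = [T, F]
r3 m[φ1→Q] = [T, F]
r3 m[φ2→D] = [F, F]
r3 m[φ2→C] = [F, F]
r3 m[φ3→D] = [T, F]
r3 m[φ3→K] = [F, F]
r3 m[φ4→E] = [T, T]
r3 m[φ4→P] = [T, F]
r3 m[φ5→N] = [T, F]
r3 m[φ5→K] = [T, T]
r3 m[φ6→L] = [F, F]
r3 m[φ6→C] = [T, F]
r3 m[φ7→D] = [T, T]
r3 m[φ7→P] = [F, F]
r3 m[D→φ0] = [F, F]
r3 m[D→φ2] = [T, F]
r3 m[D→φ3] = [F, F]
r3 m[D→φ7] = [F, F]
r3 m[E→φ4] = [T, T]
r3 m[L→φ6] = [T, T]
r3 m[N→φ5] = [T, T]
r3 m[P→φ0] = [T, F]
r3 m[P→φ1] = [T, F]
r3 m[P→φ4] = [T, F]
r3 m[P→φ7] = [T, F]
r3 m[K→φ3] = [T, T]
r3 m[K→φ5] = [T, F]
r3 m[C→φ2] = [T, F]
r3 m[C→φ6] = [F, T]
r3 m[Q→φ1] = [T, T]
r4 m[φ0→D] = [T, F]
r4 m[φ0→P] = [F, F]
r4 m[φ1→P] = [T, F]
r4 m[φ1→Q] = [T, F]
r4 m[φ2→D] = [F, F]
r4 m[φ2→C] = [F, F]
r4 m[φ3→D] = [T, F]
r4 m[φ3→K] = [F, F]
r4 m[φ4→E] = [T, T]
r4 m[φ4→P] = [T, F]
r4 m[φ5→N] = [T, F]
r4 m[φ5→K] = [T, T]
r4 m[φ6→L] = [F, F]
r4 m[φ6→C] = [T, F]
r4 m[φ7→D] = [T, T]
r4 m[φ7→P] = [F, F]
r4 m[D→φ0] = [F, F]
r4 m[D→φ2] = [T, F]
r4 m[D→φ3] = [F, F]
r4 m[D→φ7] = [F, F]
r4 m[E→φ4] = [T, T]
r4 m[L→φ6] = [T, T]
r4 m[N→φ5] = [T, T]
r4 m[P→φ0] = [F, F]
r4 m[P→φ1] = [F, F]
r4 m[P→φ4] = [F, F]
r4 m[P→φ7] = [F, F]
r4 m[K→φ3] = [T, T]
r4 m[K→φ5] = [F, F]
r4 m[C→φ2] = [T, F]
r4 m[C→φ6] = [F, F]
r4 m[Q→φ1] = [T, T]
r5 m[φ0→D] = [F, F]
r5 m[φ0→P] = [F, F]
r5 m[φ1→P] = [T, F]
r5 m[φ1→Q] = [F, F]
r5 m[φ2→D] = [F, F]
r5 m[φ2→C] = [F, F]
r5 m[φ3→D] = [T, F]
r5 m[φ3→K] = [F, F]
r5 m[φ4→E] = [F, F]
r5 m[φ4→P] = [T, F]
r5 m[φ5→N] = [F, F]
r5 m[φ5→K] = [T, T]
r5 m[φ6→L] = [F, F]
r5 m[φ6→C] = [T, F]
r5 m[φ7→D] = [F, F]
r5 m[φ7→P] = [F, F]
r5 m[D→φ0] = [F, F]
r5 m[D→φ2] = [T, F]
r5 m[D→φ3] = [F, F]
r5 m[D→φ7] = [F, F]
r5 m[E→φ4] = [T, T]
r5 m[L→φ6] = [T, T]
r5 m[N→φ5] = [T, T]
r5 m[P→φ0] = [F, F]
r5 m[P→φ1] = [F, F]
r5 m[P→φ4] = [F, F]
r5 m[P→φ7] = [F, F]
r5 m[K→φ3] = [T, T]
r5 m[K→φ5] = [F, F]
r5 m[C→φ2] = [T, F]
r5 m[C→φ6] = [F, F]
r5 m[Q→φ1] = [T, T]
r6 m[φ0→D] = [F, F]
r6 m[φ0→P] = [F, F]
r6 m[φ1→P] = [T, F]
r6 m[φ1→Q] = [F, F]
r6 m[φ2→D] = [F, F]
r6 m[φ2→C] = [F, F]
r6 m[φ3→D] = [T, F]
r6 m[φ3→K] = [F, F]
r6 m[φ4→E] = [F, F]
r6 m[φ4→P] = [T, F]
r6 m[φ5→N] = [F, F]
r6 m[φ5→K] = [T, T]
r6 m[φ6→L] = [F, F]
r6 m[φ6→C] = [T, F]
r6 m[φ7→D] = [F, F]
r6 m[φ7→P] = [F, F]
r6 m[D→φ0] = [F, F]
r6 m[D→φ2] = [F, F]
r6 m[D→φ3] = [F, F]
r6 m[D→φ7] = [F, F]
r6 m[E→φ4] = [T, T]
r6 m[L→φ6] = [T, T]
r6 m[N→φ5] = [T, T]
r6 m[P→φ0] = [F, F]
r6 m[P→φ1] = [F, F]
r6 m[P→φ4] = [F, F]
r6 m[P→φ7] = [F, F]
r6 m[K→φ3] = [T, T]
r6 m[K→φ5] = [F, F]
r6 m[C→φ2] = [T, F]
r6 m[C→φ6] = [F, F]
r6 m[Q→φ1] = [T, T]
r7 m[φ0→D] = [F, F]
r7 m[φ0→P] = [F, F]
r7 m[φ1→P] = [T, F]
r7 m[φ1→Q] = [F, F]
r7 m[φ2→D] = [F, F]
r7 m[φ2→C] = [F, F]
r7 m[φ3→D] = [T, F]
r7 m[φ3→K] = [F, F]
r7 m[φ4→E] = [F, F]
r7 m[φ4→P] = [T, F]
r7 m[φ5→N] = [F, F]
r7 m[φ5→K] = [T, T]
r7 m[φ6→L] = [F, F]
r7 m[φ6→C] = [T, F]
r7 m[φ7→D] = [F, F]
r7 m[φ7→P] = [F, F]
r7 m[D→φ0] = [F, F]
r7 m[D→φ2] = [F, F]
r7 m[D→φ3] = [F, F]
r7 m[D→φ7] = [F, F]
r7 m[E→φ4] = [T, T]
r7 m[L→φ6] = [T, T]
r7 m[N→φ5] = [T, T]
r7 m[P→φ0] = [F, F]
r7 m[P→φ1] = [F, F]
r7 m[P→φ4] = [F, F]
r7 m[P→φ7] = [F, F]
r7 m[K→φ3] = [T, T]
r7 m[K→φ5] = [F, F]
r7 m[C→φ2] = [T, F]
r7 m[C→φ6] = [F, F]
r7 m[Q→φ1] = [T, T]
r8 m[φ0→D] = [F, F]
r8 m[φ0→P] = [F, F]
r8 m[φ1→P] = [T, F]
r8 m[φ1→Q] = [F, F]
r8 m[φ2→D] = [F, F]
r8 m[φ2→C] = [F, F]
r8 m[φ3→D] = [T, F]
r8 m[φ3→K] = [F, F]
r8 m[φ4→E] = [F, F]
r8 m[φ4→P] = [T, F]
r8 m[φ5→N] = [F, F]
r8 m[φ5→K] = [T, T]
r8 m[φ6→L] = [F, F]
r8 m[φ6→C] = [T, F]
r8 m[φ7→D] = [F, F]
r8 m[φ7→P] = [F, F]
r8 m[D→φ0] = [F, F]
r8 m[D→φ2] = [F, F]
r8 m[D→φ3] = [F, F]
r8 m[D→φ7] = [F, F]
r8 m[E→φ4] = [T, T]
r8 m[L→φ6] = [T, T]
r8 m[N→φ5] = [T, T]
r8 m[P→φ0] = [F, F]
r8 m[P→φ1] = [F, F]
r8 m[P→φ4] = [F, F]
r8 m[P→φ7] = [F, F]
r8 m[K→φ3] = [T, T]
r8 m[K→φ5] = [F, F]
r8 m[C→φ2] = [T, F]
r8 m[C→φ6] = [F, F]
r8 m[Q→φ1] = [T, T]
fixed point reached at round 7

message @ round 8 = [T, F]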